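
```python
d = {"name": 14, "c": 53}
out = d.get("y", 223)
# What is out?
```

Trace:
`d = {"name": 14, "c": 53}` → d = {'name': 14, 'c': 53}
`out = d.get("y", 223)` → out = 223
So out = 223

Answer: 223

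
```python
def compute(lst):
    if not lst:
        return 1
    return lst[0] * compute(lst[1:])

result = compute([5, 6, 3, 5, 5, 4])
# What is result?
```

Product over [5, 6, 3, 5, 5, 4] = 5 * 6 * 3 * 5 * 5 * 4 = 9000

Answer: 9000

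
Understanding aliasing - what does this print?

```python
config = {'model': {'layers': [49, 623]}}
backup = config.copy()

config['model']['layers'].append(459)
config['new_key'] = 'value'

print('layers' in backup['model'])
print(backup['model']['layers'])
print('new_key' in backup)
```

Key concept: shallow copy gotcha with nested dict.
Step by step:
`config = {'model': {'layers': [49, 623]}}` → config = {'model': {'layers': [49, 623]}}
`backup = config.copy()` → backup = {'model': {'layers': [49, 623]}}
`config['model']['layers'].append(459)` → config = {'model': {'layers': [49, 623, 459]}}; backup = {'model': {'layers': [49, 623, 459]}}
`config['new_key'] = 'value'` → config = {'model': {'layers': [49, 623, 459]}, 'new_key': 'value'}
`print('layers' in backup['model'])` → prints True
`print(backup['model']['layers'])` → prints [49, 623, 459]
`print('new_key' in backup)` → prints False

Answer:
True
[49, 623, 459]
False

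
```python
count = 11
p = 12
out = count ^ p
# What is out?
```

Trace:
`count = 11` → count = 11
`p = 12` → p = 12
`out = count ^ p` → out = 7
So out = 7

Answer: 7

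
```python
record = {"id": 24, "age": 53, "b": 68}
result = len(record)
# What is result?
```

Trace:
`record = {"id": 24, "age": 53, "b": 68}` → record = {'id': 24, 'age': 53, 'b': 68}
`result = len(record)` → result = 3
So result = 3

Answer: 3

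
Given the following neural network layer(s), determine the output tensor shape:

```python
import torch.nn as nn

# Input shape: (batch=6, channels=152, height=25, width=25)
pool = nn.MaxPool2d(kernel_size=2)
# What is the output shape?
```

Input: (6, 152, 25, 25) -> Output: (6, 152, 12, 12)

Answer: (6, 152, 12, 12)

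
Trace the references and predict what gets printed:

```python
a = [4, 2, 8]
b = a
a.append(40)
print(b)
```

Key concept: basic list aliasing.
Step by step:
`a = [4, 2, 8]` → a = [4, 2, 8]
`b = a` → b = [4, 2, 8] (same object as a)
`a.append(40)` → a = [4, 2, 8, 40] (same object as b); b = [4, 2, 8, 40] (same object as a)
`print(b)` → prints [4, 2, 8, 40]

Answer: [4, 2, 8, 40]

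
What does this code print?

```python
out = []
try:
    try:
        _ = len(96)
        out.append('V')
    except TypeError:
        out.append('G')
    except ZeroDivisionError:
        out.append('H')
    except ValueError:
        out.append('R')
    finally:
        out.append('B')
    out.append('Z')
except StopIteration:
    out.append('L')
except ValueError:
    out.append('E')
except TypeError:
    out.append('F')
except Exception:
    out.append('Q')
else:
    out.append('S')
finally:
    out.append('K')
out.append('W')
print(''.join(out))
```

Execution trace: 'G' (inner except TypeError) → 'B' (inner finally) → 'Z' (try body, no exception) → 'S' (else) → 'K' (finally) → 'W' (after the try/except). Output: GBZSKW

Answer: GBZSKW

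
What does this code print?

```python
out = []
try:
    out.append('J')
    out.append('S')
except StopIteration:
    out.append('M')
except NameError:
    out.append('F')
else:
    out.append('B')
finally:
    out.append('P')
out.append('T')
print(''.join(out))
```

Execution trace: 'J' (try body) → 'S' (try body, no exception) → 'B' (else) → 'P' (finally) → 'T' (after the try/except). Output: JSBPT

Answer: JSBPT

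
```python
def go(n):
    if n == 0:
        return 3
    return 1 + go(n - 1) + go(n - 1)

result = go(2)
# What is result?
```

go(n) = 1 + 2·go(n-1), go(0)=3. Closed form: (3+1)·2^2 - 1 = 15.

Answer: 15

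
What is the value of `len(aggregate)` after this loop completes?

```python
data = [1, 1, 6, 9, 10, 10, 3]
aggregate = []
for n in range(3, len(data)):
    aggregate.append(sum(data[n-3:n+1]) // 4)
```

Number of 4-element averages
`aggregate` takes the values: [] → [4] → [4, 6] → [4, 6, 8] → [4, 6, 8, 8]
So `len(aggregate)` = 4

Answer: 4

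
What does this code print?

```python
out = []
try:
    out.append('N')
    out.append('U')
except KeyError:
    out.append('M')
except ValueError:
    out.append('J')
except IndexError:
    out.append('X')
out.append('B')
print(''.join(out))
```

Execution trace: 'N' (try body) → 'U' (try body, no exception) → 'B' (after the try/except). Output: NUB

Answer: NUB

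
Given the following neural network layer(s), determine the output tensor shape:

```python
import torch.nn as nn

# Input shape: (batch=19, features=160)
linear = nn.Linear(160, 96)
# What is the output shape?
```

Input: (19, 160) -> Output: (19, 96)

Answer: (19, 96)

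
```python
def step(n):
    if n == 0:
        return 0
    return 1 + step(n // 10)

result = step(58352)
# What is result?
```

Count of digits of 58352: 5

Answer: 5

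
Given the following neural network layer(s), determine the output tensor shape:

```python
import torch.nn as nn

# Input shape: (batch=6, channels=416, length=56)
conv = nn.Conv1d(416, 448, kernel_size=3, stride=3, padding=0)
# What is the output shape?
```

Input: (6, 416, 56) -> Output: (6, 448, 18)

Answer: (6, 448, 18)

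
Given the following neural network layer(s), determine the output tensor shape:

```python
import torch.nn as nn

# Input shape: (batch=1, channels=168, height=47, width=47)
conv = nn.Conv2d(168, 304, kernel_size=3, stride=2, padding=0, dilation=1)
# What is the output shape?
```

Input: (1, 168, 47, 47) -> Output: (1, 304, 23, 23)

Answer: (1, 304, 23, 23)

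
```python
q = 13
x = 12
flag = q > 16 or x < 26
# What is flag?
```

Trace:
`q = 13` → q = 13
`x = 12` → x = 12
`flag = q > 16 or x < 26` → flag = True
So flag = True

Answer: True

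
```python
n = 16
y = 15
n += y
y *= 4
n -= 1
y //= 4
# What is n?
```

Trace:
`n = 16` → n = 16
`y = 15` → y = 15
`n += y` → n = 31
`y *= 4` → y = 60
`n -= 1` → n = 30
`y //= 4` → y = 15
So n = 30

Answer: 30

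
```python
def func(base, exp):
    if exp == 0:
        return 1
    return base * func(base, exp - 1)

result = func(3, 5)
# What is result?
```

func(3, 5) = 3 * 3 * 3 * 3 * 3 = 243

Answer: 243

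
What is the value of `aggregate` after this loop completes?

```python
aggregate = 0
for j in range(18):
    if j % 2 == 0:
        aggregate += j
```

Sum of even numbers 0 to 17
`aggregate` takes the values: 0 → 2 → 6 → 12 → 20 → 30 → 42 → 56 → 72

Answer: 72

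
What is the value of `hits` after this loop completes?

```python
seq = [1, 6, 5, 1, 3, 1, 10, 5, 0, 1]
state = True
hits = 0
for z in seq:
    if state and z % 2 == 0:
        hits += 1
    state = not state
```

Count even values at even positions
`hits` takes the values: 0 → 1 → 2

Answer: 2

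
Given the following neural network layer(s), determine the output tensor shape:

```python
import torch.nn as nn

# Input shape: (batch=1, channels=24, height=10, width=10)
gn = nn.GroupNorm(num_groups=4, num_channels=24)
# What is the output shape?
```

Input: (1, 24, 10, 10) -> Output: (1, 24, 10, 10)

Answer: (1, 24, 10, 10)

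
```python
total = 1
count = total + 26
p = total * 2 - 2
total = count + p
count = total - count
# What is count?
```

Trace:
`total = 1` → total = 1
`count = total + 26` → count = 27
`p = total * 2 - 2` → p = 0
`total = count + p` → total = 27
`count = total - count` → count = 0
So count = 0

Answer: 0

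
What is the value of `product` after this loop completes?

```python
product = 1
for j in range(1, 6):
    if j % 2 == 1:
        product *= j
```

Product of odd numbers 1 to 5
`product` takes the values: 1 → 3 → 15

Answer: 15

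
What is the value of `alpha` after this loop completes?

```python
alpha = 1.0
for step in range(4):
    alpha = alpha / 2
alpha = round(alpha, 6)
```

Halving LR 4 times: 1 / 2^4
`alpha` takes the values: 1.0 → 0.5 → 0.25 → 0.125 → 0.0625

Answer: 0.0625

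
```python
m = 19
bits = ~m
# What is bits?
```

Trace:
`m = 19` → m = 19
`bits = ~m` → bits = -20
So bits = -20

Answer: -20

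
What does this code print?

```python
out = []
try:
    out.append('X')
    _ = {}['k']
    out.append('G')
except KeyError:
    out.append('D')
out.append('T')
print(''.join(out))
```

Execution trace: 'X' (try body) → 'D' (except KeyError) → 'T' (after the try/except). Output: XDT

Answer: XDT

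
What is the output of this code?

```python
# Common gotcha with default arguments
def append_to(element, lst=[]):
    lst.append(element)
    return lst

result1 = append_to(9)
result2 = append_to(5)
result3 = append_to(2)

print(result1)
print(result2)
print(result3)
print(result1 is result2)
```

Key concept: mutable default argument gotcha.
Step by step:
`result1 = append_to(9)` → result1 = [9]
`result2 = append_to(5)` → result1 = [9, 5] (same object as result2); result2 = [9, 5] (same object as result1)
`result3 = append_to(2)` → result1 = [9, 5, 2] (same object as result2, result3); result2 = [9, 5, 2] (same object as result1, result3); result3 = [9, 5, 2] (same object as result1, result2)
`print(result1)` → prints [9, 5, 2]
`print(result2)` → prints [9, 5, 2]
`print(result3)` → prints [9, 5, 2]
`print(result1 is result2)` → prints True

Answer:
[9, 5, 2]
[9, 5, 2]
[9, 5, 2]
True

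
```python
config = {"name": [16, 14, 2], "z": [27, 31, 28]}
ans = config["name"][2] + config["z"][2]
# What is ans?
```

Trace:
`config = {"name": [16, 14, 2], "z": [27, 31, 28]}` → config = {'name': [16, 14, 2], 'z': [27, 31, 28]}
`ans = config["name"][2] + config["z"][2]` → ans = 30
So ans = 30

Answer: 30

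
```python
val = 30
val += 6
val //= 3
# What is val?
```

Trace:
`val = 30` → val = 30
`val += 6` → val = 36
`val //= 3` → val = 12
So val = 12

Answer: 12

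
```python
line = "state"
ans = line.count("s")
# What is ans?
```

Trace:
`line = "state"` → line = 'state'
`ans = line.count("s")` → ans = 1
So ans = 1

Answer: 1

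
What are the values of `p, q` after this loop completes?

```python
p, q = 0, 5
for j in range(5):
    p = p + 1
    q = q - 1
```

p goes 0→5, q goes 5→0
`p, q` takes the values: (0, 5) → (1, 5) → (1, 4) → (2, 4) → (2, 3) → (3, 3) → (3, 2) → (4, 2) → (4, 1) → (5, 1) → (5, 0)

Answer: 5, 0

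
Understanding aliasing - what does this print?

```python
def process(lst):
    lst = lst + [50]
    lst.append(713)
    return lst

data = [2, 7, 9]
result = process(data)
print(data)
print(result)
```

Key concept: rebinding parameter vs mutation.
Step by step:
`data = [2, 7, 9]` → data = [2, 7, 9]
`result = process(data)` → result = [2, 7, 9, 50, 713]
`print(data)` → prints [2, 7, 9]
`print(result)` → prints [2, 7, 9, 50, 713]

Answer:
[2, 7, 9]
[2, 7, 9, 50, 713]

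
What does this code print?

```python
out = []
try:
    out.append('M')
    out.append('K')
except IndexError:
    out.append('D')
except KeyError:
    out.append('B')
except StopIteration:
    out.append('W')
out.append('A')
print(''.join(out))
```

Execution trace: 'M' (try body) → 'K' (try body, no exception) → 'A' (after the try/except). Output: MKA

Answer: MKA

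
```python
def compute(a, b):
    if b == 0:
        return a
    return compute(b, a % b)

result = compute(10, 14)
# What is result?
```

compute(10, 14) -> compute(14, 10) -> compute(10, 4) -> compute(4, 2) -> compute(2, 0) -> 2

Answer: 2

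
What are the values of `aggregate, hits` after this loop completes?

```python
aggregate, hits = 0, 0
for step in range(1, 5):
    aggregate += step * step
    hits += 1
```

Sum of squares and count
`aggregate, hits` takes the values: (0, 0) → (1, 0) → (1, 1) → (5, 1) → (5, 2) → (14, 2) → (14, 3) → (30, 3) → (30, 4)

Answer: 30, 4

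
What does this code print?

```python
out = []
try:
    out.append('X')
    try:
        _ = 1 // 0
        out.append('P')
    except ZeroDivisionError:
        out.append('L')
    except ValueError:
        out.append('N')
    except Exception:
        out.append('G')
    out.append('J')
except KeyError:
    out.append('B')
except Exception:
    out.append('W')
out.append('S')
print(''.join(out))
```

Execution trace: 'X' (try body) → 'L' (inner except ZeroDivisionError) → 'J' (try body, no exception) → 'S' (after the try/except). Output: XLJS

Answer: XLJS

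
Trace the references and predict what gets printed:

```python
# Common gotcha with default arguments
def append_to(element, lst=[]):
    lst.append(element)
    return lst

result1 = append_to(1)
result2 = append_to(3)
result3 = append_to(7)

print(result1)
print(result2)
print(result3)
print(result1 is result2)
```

Key concept: mutable default argument gotcha.
Step by step:
`result1 = append_to(1)` → result1 = [1]
`result2 = append_to(3)` → result1 = [1, 3] (same object as result2); result2 = [1, 3] (same object as result1)
`result3 = append_to(7)` → result1 = [1, 3, 7] (same object as result2, result3); result2 = [1, 3, 7] (same object as result1, result3); result3 = [1, 3, 7] (same object as result1, result2)
`print(result1)` → prints [1, 3, 7]
`print(result2)` → prints [1, 3, 7]
`print(result3)` → prints [1, 3, 7]
`print(result1 is result2)` → prints True

Answer:
[1, 3, 7]
[1, 3, 7]
[1, 3, 7]
True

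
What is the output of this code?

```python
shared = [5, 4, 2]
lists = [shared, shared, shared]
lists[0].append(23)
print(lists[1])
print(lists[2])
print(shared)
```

Key concept: list of same reference.
Step by step:
`shared = [5, 4, 2]` → shared = [5, 4, 2]
`lists = [shared, shared, shared]` → lists = [[5, 4, 2], [5, 4, 2], [5, 4, 2]]
`lists[0].append(23)` → shared = [5, 4, 2, 23]; lists = [[5, 4, 2, 23], [5, 4, 2, 23], [5, 4, 2, 23]]
`print(lists[1])` → prints [5, 4, 2, 23]
`print(lists[2])` → prints [5, 4, 2, 23]
`print(shared)` → prints [5, 4, 2, 23]

Answer:
[5, 4, 2, 23]
[5, 4, 2, 23]
[5, 4, 2, 23]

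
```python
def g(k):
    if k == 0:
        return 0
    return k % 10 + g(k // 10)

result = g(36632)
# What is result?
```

Sum of digits of 36632: 2 + 3 + 6 + 6 + 3 = 20

Answer: 20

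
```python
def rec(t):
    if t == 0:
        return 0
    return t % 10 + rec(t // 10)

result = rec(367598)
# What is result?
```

Sum of digits of 367598: 8 + 9 + 5 + 7 + 6 + 3 = 38

Answer: 38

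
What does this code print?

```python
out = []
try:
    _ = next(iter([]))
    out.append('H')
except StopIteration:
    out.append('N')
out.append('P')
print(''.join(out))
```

Execution trace: 'N' (except StopIteration) → 'P' (after the try/except). Output: NP

Answer: NP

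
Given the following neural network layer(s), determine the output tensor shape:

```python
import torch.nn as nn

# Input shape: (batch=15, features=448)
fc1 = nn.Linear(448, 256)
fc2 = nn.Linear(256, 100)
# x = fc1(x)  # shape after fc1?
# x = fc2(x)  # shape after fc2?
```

Input: (15, 448) -> after fc1: (15, 256) -> Output: (15, 100)

Answer: (15, 100)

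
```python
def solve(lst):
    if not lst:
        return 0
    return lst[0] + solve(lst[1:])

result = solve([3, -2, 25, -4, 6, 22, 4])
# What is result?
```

3 + (-2) + 25 + (-4) + 6 + 22 + 4 + 0 = 54

Answer: 54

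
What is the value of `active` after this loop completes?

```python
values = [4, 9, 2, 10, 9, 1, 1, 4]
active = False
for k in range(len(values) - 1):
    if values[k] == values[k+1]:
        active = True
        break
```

Check consecutive duplicates in [4, 9, 2, 10, 9, 1, 1, 4]
`active` takes the values: False → True

Answer: True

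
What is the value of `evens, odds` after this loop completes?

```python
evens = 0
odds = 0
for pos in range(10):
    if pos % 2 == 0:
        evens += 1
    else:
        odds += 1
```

Count evens and odds in range(10)
`evens, odds` takes the values: (0, 0) → (1, 0) → (1, 1) → (2, 1) → (2, 2) → (3, 2) → (3, 3) → (4, 3) → (4, 4) → (5, 4) → (5, 5)

Answer: 5, 5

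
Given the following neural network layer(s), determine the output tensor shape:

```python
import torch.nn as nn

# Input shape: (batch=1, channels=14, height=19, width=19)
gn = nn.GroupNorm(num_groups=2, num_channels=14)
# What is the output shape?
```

Input: (1, 14, 19, 19) -> Output: (1, 14, 19, 19)

Answer: (1, 14, 19, 19)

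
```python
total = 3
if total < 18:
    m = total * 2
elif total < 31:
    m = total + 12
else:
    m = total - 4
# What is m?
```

Trace:
`total = 3` → total = 3
`if total < 18: ...` → total < 18 is True → m = 6
So m = 6

Answer: 6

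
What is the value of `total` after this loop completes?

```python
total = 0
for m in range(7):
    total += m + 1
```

Start at 0, add 1 to 7 = 28
`total` takes the values: 0 → 1 → 3 → 6 → 10 → 15 → 21 → 28

Answer: 28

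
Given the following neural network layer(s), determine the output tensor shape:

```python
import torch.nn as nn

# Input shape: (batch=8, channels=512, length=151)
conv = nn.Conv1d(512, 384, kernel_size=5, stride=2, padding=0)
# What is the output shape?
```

Input: (8, 512, 151) -> Output: (8, 384, 74)

Answer: (8, 384, 74)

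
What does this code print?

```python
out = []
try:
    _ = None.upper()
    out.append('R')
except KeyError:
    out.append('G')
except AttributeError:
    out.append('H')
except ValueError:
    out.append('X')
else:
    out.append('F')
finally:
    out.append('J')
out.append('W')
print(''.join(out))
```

Execution trace: 'H' (except AttributeError) → 'J' (finally) → 'W' (after the try/except). Output: HJW

Answer: HJW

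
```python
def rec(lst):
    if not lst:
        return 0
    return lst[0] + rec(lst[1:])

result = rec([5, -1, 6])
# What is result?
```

5 + (-1) + 6 + 0 = 10

Answer: 10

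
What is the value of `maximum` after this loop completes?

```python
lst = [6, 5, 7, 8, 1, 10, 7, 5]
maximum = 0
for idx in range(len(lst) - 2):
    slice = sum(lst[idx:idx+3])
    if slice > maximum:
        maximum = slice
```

Max sum of 3-element window in [6, 5, 7, 8, 1, 10, 7, 5]
`maximum` takes the values: 0 → 18 → 20 → 22

Answer: 22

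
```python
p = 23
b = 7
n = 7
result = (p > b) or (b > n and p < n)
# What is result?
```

Trace:
`p = 23` → p = 23
`b = 7` → b = 7
`n = 7` → n = 7
`result = (p > b) or (b > n and p < n)` → result = True
So result = True

Answer: True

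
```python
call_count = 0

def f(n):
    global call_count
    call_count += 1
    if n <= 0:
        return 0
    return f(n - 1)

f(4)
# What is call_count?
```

Linear recursion stepping by 1: 5 calls from n=4 down to ≤0.

Answer: 5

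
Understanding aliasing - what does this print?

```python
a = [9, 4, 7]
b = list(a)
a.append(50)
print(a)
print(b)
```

Key concept: list() constructor creates copy.
Step by step:
`a = [9, 4, 7]` → a = [9, 4, 7]
`b = list(a)` → b = [9, 4, 7]
`a.append(50)` → a = [9, 4, 7, 50]
`print(a)` → prints [9, 4, 7, 50]
`print(b)` → prints [9, 4, 7]

Answer:
[9, 4, 7, 50]
[9, 4, 7]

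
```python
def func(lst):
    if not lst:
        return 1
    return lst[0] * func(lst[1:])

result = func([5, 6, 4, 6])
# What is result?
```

Product over [5, 6, 4, 6] = 5 * 6 * 4 * 6 = 720

Answer: 720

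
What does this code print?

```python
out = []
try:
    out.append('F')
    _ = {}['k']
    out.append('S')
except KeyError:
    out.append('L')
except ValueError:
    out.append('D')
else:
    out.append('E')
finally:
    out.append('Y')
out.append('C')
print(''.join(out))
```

Execution trace: 'F' (try body) → 'L' (except KeyError) → 'Y' (finally) → 'C' (after the try/except). Output: FLYC

Answer: FLYC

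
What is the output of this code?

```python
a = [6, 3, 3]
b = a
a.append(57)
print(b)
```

Key concept: basic list aliasing.
Step by step:
`a = [6, 3, 3]` → a = [6, 3, 3]
`b = a` → b = [6, 3, 3] (same object as a)
`a.append(57)` → a = [6, 3, 3, 57] (same object as b); b = [6, 3, 3, 57] (same object as a)
`print(b)` → prints [6, 3, 3, 57]

Answer: [6, 3, 3, 57]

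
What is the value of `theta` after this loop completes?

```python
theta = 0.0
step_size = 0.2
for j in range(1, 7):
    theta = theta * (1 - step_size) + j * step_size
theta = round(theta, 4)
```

Moving average with lr=0.2
`theta` takes the values: 0.0 → 0.2 → 0.56 → 1.048 → 1.6384 → 2.31072 → 3.048576 → 3.0486

Answer: 3.0486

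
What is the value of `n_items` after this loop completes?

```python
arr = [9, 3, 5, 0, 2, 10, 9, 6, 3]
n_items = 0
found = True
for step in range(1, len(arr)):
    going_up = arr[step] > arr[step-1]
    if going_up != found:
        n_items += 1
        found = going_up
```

Count direction changes in [9, 3, 5, 0, 2, 10, 9, 6, 3]
`n_items` takes the values: 0 → 1 → 2 → 3 → 4 → 5

Answer: 5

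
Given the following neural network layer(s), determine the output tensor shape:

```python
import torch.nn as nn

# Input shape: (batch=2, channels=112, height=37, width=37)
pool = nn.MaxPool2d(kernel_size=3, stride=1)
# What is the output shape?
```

Input: (2, 112, 37, 37) -> Output: (2, 112, 35, 35)

Answer: (2, 112, 35, 35)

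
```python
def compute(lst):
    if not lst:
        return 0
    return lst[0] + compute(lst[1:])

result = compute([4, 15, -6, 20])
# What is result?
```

4 + 15 + (-6) + 20 + 0 = 33

Answer: 33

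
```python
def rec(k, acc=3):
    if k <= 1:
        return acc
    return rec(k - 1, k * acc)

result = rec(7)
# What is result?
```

Accumulator trace (n, acc): (7, 3) -> (6, 21) -> (5, 126) -> (4, 630) -> (3, 2520) -> (2, 7560) -> (1, 15120) -> return 15120

Answer: 15120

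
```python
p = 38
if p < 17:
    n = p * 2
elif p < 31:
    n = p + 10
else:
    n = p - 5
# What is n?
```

Trace:
`p = 38` → p = 38
`if p < 17: ...` → p < 17 is False, p < 31 is False, take else branch → n = 33
So n = 33

Answer: 33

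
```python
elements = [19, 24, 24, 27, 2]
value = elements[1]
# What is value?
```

Trace:
`elements = [19, 24, 24, 27, 2]` → elements = [19, 24, 24, 27, 2]
`value = elements[1]` → value = 24
So value = 24

Answer: 24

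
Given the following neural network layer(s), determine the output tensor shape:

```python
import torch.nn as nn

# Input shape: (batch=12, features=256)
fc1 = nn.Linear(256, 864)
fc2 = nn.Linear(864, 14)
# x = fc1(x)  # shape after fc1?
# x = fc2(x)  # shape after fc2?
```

Input: (12, 256) -> after fc1: (12, 864) -> Output: (12, 14)

Answer: (12, 14)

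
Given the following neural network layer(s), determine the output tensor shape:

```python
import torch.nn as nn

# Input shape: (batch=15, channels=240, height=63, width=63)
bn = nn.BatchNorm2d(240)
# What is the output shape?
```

Input: (15, 240, 63, 63) -> Output: (15, 240, 63, 63)

Answer: (15, 240, 63, 63)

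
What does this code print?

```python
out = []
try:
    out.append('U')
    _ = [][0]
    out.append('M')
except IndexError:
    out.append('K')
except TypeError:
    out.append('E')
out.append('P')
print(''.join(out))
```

Execution trace: 'U' (try body) → 'K' (except IndexError) → 'P' (after the try/except). Output: UKP

Answer: UKP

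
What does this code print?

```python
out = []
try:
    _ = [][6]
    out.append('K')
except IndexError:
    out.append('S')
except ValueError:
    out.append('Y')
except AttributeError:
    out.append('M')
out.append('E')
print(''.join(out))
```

Execution trace: 'S' (except IndexError) → 'E' (after the try/except). Output: SE

Answer: SE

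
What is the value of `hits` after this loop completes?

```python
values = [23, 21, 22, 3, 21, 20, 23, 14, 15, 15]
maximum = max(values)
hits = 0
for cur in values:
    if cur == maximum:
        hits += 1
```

Count of max value 23 in [23, 21, 22, 3, 21, 20, 23, 14, 15, 15]
`hits` takes the values: 0 → 1 → 2

Answer: 2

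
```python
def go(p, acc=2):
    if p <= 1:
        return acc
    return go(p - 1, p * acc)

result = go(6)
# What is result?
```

Accumulator trace (n, acc): (6, 2) -> (5, 12) -> (4, 60) -> (3, 240) -> (2, 720) -> (1, 1440) -> return 1440

Answer: 1440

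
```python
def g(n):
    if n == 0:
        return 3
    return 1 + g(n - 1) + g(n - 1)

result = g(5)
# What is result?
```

g(n) = 1 + 2·g(n-1), g(0)=3. Closed form: (3+1)·2^5 - 1 = 127.

Answer: 127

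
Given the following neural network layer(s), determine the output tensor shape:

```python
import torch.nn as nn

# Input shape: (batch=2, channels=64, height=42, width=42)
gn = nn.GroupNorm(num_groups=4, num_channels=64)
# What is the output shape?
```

Input: (2, 64, 42, 42) -> Output: (2, 64, 42, 42)

Answer: (2, 64, 42, 42)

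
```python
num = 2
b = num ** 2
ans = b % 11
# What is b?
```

Trace:
`num = 2` → num = 2
`b = num ** 2` → b = 4
`ans = b % 11` → ans = 4
So b = 4

Answer: 4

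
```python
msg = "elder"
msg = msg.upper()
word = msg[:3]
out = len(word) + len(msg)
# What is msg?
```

Trace:
`msg = "elder"` → msg = 'elder'
`msg = msg.upper()` → msg = 'ELDER'
`word = msg[:3]` → word = 'ELD'
`out = len(word) + len(msg)` → out = 8
So msg = 'ELDER'

Answer: 'ELDER'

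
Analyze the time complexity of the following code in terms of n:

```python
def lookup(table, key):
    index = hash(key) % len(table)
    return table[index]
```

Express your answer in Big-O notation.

This is Hash table lookup (average case). Time complexity: O(1).

Answer: O(1)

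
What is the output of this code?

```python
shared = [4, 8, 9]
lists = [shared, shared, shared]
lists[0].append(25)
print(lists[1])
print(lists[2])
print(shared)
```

Key concept: list of same reference.
Step by step:
`shared = [4, 8, 9]` → shared = [4, 8, 9]
`lists = [shared, shared, shared]` → lists = [[4, 8, 9], [4, 8, 9], [4, 8, 9]]
`lists[0].append(25)` → shared = [4, 8, 9, 25]; lists = [[4, 8, 9, 25], [4, 8, 9, 25], [4, 8, 9, 25]]
`print(lists[1])` → prints [4, 8, 9, 25]
`print(lists[2])` → prints [4, 8, 9, 25]
`print(shared)` → prints [4, 8, 9, 25]

Answer:
[4, 8, 9, 25]
[4, 8, 9, 25]
[4, 8, 9, 25]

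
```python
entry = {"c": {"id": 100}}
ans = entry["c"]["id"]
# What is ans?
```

Trace:
`entry = {"c": {"id": 100}}` → entry = {'c': {'id': 100}}
`ans = entry["c"]["id"]` → ans = 100
So ans = 100

Answer: 100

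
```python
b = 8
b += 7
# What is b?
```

Trace:
`b = 8` → b = 8
`b += 7` → b = 15
So b = 15

Answer: 15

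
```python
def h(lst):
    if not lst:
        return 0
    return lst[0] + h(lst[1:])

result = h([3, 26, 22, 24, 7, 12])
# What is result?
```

3 + 26 + 22 + 24 + 7 + 12 + 0 = 94

Answer: 94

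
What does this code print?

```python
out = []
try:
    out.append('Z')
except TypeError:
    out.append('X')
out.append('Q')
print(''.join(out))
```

Execution trace: 'Z' (try body, no exception) → 'Q' (after the try/except). Output: ZQ

Answer: ZQ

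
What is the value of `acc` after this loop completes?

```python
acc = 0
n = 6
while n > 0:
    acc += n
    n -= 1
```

Sum 6 down to 1
`acc` takes the values: 0 → 6 → 11 → 15 → 18 → 20 → 21

Answer: 21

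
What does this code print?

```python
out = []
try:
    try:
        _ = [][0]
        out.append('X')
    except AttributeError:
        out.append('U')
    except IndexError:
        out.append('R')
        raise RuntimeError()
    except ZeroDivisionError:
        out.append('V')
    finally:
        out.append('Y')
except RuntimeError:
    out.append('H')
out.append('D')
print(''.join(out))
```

Execution trace: 'R' (inner except IndexError) → 'Y' (inner finally) → 'H' (outer except RuntimeError) → 'D' (after the try/except). Output: RYHD

Answer: RYHD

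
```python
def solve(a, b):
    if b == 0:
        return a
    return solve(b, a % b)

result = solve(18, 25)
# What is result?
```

solve(18, 25) -> solve(25, 18) -> solve(18, 7) -> solve(7, 4) -> solve(4, 3) -> solve(3, 1) -> solve(1, 0) -> 1

Answer: 1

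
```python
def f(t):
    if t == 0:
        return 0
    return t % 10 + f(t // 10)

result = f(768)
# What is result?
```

Sum of digits of 768: 8 + 6 + 7 = 21

Answer: 21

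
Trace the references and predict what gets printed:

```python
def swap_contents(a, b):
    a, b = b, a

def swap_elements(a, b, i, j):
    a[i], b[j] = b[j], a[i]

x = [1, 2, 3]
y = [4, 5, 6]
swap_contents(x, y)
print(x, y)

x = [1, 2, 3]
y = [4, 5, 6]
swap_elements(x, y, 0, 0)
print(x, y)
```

Key concept: parameter rebinding vs mutation.
Step by step:
`x = [1, 2, 3]` → x = [1, 2, 3]
`y = [4, 5, 6]` → y = [4, 5, 6]
`swap_contents(x, y)` → no visible change to tracked variables
`print(x, y)` → prints [1, 2, 3] [4, 5, 6]
`x = [1, 2, 3]` → x = [1, 2, 3]
`y = [4, 5, 6]` → y = [4, 5, 6]
`swap_elements(x, y, 0, 0)` → x = [4, 2, 3]; y = [1, 5, 6]
`print(x, y)` → prints [4, 2, 3] [1, 5, 6]

Answer:
[1, 2, 3] [4, 5, 6]
[4, 2, 3] [1, 5, 6]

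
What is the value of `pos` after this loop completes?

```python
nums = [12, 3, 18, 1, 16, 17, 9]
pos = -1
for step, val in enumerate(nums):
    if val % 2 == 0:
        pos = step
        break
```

First even number index in [12, 3, 18, 1, 16, 17, 9]
`pos` takes the values: -1 → 0

Answer: 0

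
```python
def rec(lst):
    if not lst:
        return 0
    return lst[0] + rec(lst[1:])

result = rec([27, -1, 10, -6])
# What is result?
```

27 + (-1) + 10 + (-6) + 0 = 30

Answer: 30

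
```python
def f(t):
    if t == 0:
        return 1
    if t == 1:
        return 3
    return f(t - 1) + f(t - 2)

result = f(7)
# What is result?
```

Build up from base cases: f(0)=1, f(1)=3, f(2)=4, f(3)=7, f(4)=11, f(5)=18, f(6)=29, ..., f(7)=47

Answer: 47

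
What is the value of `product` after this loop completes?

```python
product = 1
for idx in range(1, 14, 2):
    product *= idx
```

Product of 1, 3, 5, ... up to 13
`product` takes the values: 1 → 3 → 15 → 105 → 945 → 10395 → 135135

Answer: 135135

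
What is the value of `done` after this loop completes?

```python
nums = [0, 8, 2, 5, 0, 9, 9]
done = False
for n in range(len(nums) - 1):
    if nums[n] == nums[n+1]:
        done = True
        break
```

Check consecutive duplicates in [0, 8, 2, 5, 0, 9, 9]
`done` takes the values: False → True

Answer: True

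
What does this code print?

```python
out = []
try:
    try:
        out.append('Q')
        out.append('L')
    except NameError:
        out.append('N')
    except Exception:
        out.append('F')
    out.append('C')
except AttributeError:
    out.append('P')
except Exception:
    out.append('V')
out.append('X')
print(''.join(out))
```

Execution trace: 'Q' (inner try body) → 'L' (inner try body, no exception) → 'C' (try body, no exception) → 'X' (after the try/except). Output: QLCX

Answer: QLCX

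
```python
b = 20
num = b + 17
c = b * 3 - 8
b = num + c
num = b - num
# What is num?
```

Trace:
`b = 20` → b = 20
`num = b + 17` → num = 37
`c = b * 3 - 8` → c = 52
`b = num + c` → b = 89
`num = b - num` → num = 52
So num = 52

Answer: 52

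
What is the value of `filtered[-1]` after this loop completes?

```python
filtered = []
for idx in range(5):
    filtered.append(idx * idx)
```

Last element of squares 0 to 4
`filtered` takes the values: [] → [0] → [0, 1] → [0, 1, 4] → [0, 1, 4, 9] → [0, 1, 4, 9, 16]
So `filtered[-1]` = 16

Answer: 16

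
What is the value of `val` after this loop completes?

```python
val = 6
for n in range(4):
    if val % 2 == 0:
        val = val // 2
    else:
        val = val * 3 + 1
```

Collatz-style transformation from 6
`val` takes the values: 6 → 3 → 10 → 5 → 16

Answer: 16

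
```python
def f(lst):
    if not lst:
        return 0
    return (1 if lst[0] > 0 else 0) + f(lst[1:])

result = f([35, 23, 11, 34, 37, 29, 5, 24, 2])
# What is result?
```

Count of positive elements in [35, 23, 11, 34, 37, 29, 5, 24, 2] = 9

Answer: 9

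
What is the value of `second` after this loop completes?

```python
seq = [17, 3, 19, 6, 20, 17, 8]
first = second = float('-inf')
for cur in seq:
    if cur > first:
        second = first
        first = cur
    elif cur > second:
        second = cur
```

Second largest (with repeats) in [17, 3, 19, 6, 20, 17, 8]
`second` takes the values: -inf → 3 → 17 → 19

Answer: 19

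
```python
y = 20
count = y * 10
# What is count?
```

Trace:
`y = 20` → y = 20
`count = y * 10` → count = 200
So count = 200

Answer: 200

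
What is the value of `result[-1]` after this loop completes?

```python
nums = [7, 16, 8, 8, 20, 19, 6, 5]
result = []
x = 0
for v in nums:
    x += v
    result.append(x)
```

Cumulative sum ends at 89
`result` takes the values: [] → [7] → [7, 23] → [7, 23, 31] → [7, 23, 31, 39] → [7, 23, 31, 39, 59] → [7, 23, 31, 39, 59, 78] → [7, 23, 31, 39, 59, 78, 84] → [7, 23, 31, 39, 59, 78, 84, 89]
So `result[-1]` = 89

Answer: 89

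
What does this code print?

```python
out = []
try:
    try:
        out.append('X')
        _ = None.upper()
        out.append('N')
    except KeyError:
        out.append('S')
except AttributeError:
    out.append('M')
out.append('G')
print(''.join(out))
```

Execution trace: 'X' (try body) → 'M' (outer except AttributeError) → 'G' (after the try/except). Output: XMG

Answer: XMG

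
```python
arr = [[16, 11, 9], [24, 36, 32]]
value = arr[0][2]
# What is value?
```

Trace:
`arr = [[16, 11, 9], [24, 36, 32]]` → arr = [[16, 11, 9], [24, 36, 32]]
`value = arr[0][2]` → value = 9
So value = 9

Answer: 9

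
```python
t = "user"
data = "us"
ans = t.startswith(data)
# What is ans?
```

Trace:
`t = "user"` → t = 'user'
`data = "us"` → data = 'us'
`ans = t.startswith(data)` → ans = True
So ans = True

Answer: True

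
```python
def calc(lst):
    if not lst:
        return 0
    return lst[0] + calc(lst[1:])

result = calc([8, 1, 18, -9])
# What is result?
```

8 + 1 + 18 + (-9) + 0 = 18

Answer: 18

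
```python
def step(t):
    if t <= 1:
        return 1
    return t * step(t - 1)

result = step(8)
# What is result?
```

step(8) = 8 * 7 * 6 * 5 * 4 * 3 * 2 * 1 = 40320

Answer: 40320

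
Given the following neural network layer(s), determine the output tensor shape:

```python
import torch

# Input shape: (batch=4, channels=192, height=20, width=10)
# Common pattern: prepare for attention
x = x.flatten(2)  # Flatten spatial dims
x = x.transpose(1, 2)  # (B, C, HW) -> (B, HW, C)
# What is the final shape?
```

Input: (4, 192, 20, 10) -> after flatten(2): (4, 192, 200) -> Output: (4, 200, 192)

Answer: (4, 200, 192)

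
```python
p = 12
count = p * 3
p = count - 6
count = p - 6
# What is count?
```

Trace:
`p = 12` → p = 12
`count = p * 3` → count = 36
`p = count - 6` → p = 30
`count = p - 6` → count = 24
So count = 24

Answer: 24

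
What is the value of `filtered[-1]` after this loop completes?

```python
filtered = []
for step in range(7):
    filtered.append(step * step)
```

Last element of squares 0 to 6
`filtered` takes the values: [] → [0] → [0, 1] → [0, 1, 4] → [0, 1, 4, 9] → [0, 1, 4, 9, 16] → [0, 1, 4, 9, 16, 25] → [0, 1, 4, 9, 16, 25, 36]
So `filtered[-1]` = 36

Answer: 36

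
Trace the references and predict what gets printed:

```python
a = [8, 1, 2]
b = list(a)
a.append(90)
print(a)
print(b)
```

Key concept: list() constructor creates copy.
Step by step:
`a = [8, 1, 2]` → a = [8, 1, 2]
`b = list(a)` → b = [8, 1, 2]
`a.append(90)` → a = [8, 1, 2, 90]
`print(a)` → prints [8, 1, 2, 90]
`print(b)` → prints [8, 1, 2]

Answer:
[8, 1, 2, 90]
[8, 1, 2]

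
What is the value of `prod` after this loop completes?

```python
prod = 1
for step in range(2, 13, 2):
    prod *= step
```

Product of even numbers 2 to 12
`prod` takes the values: 1 → 2 → 8 → 48 → 384 → 3840 → 46080

Answer: 46080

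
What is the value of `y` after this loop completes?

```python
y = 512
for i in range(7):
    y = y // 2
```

Halve 7 times: 512 // 2^7 = 4
`y` takes the values: 512 → 256 → 128 → 64 → 32 → 16 → 8 → 4

Answer: 4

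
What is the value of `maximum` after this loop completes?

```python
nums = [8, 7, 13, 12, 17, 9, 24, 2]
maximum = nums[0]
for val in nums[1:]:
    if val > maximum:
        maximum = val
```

Maximum of [8, 7, 13, 12, 17, 9, 24, 2]
`maximum` takes the values: 8 → 13 → 17 → 24

Answer: 24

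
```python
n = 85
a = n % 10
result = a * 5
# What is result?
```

Trace:
`n = 85` → n = 85
`a = n % 10` → a = 5
`result = a * 5` → result = 25
So result = 25

Answer: 25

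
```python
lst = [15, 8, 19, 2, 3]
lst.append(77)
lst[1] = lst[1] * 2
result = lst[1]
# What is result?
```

Trace:
`lst = [15, 8, 19, 2, 3]` → lst = [15, 8, 19, 2, 3]
`lst.append(77)` → lst = [15, 8, 19, 2, 3, 77]
`lst[1] = lst[1] * 2` → lst = [15, 16, 19, 2, 3, 77]
`result = lst[1]` → result = 16
So result = 16

Answer: 16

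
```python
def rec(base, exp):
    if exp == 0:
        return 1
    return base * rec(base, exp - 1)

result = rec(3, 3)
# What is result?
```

rec(3, 3) = 3 * 3 * 3 = 27

Answer: 27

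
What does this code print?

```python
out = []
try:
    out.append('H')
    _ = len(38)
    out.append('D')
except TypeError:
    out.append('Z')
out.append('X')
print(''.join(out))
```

Execution trace: 'H' (try body) → 'Z' (except TypeError) → 'X' (after the try/except). Output: HZX

Answer: HZX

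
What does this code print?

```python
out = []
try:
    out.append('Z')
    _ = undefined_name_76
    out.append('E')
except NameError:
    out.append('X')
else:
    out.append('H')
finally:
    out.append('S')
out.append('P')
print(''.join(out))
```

Execution trace: 'Z' (try body) → 'X' (except NameError) → 'S' (finally) → 'P' (after the try/except). Output: ZXSP

Answer: ZXSP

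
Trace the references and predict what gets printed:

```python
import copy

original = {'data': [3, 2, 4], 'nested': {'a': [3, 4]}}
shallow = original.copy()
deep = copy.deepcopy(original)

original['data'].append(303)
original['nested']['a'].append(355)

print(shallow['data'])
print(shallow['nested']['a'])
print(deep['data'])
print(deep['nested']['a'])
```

Key concept: comparing shallow vs deep copy.
Step by step:
`original = {'data': [3, 2, 4], 'nested': {'a': [3, 4]}}` → original = {'data': [3, 2, 4], 'nested': {'a': [3, 4]}}
`shallow = original.copy()` → shallow = {'data': [3, 2, 4], 'nested': {'a': [3, 4]}}
`deep = copy.deepcopy(original)` → deep = {'data': [3, 2, 4], 'nested': {'a': [3, 4]}}
`original['data'].append(303)` → original = {'data': [3, 2, 4, 303], 'nested': {'a': [3, 4]}}; shallow = {'data': [3, 2, 4, 303], 'nested': {'a': [3, 4]}}
`original['nested']['a'].append(355)` → original = {'data': [3, 2, 4, 303], 'nested': {'a': [3, 4, 355]}}; shallow = {'data': [3, 2, 4, 303], 'nested': {'a': [3, 4, 355]}}
`print(shallow['data'])` → prints [3, 2, 4, 303]
`print(shallow['nested']['a'])` → prints [3, 4, 355]
`print(deep['data'])` → prints [3, 2, 4]
`print(deep['nested']['a'])` → prints [3, 4]

Answer:
[3, 2, 4, 303]
[3, 4, 355]
[3, 2, 4]
[3, 4]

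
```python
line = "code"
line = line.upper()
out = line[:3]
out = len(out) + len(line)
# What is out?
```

Trace:
`line = "code"` → line = 'code'
`line = line.upper()` → line = 'CODE'
`out = line[:3]` → out = 'COD'
`out = len(out) + len(line)` → out = 7
So out = 7

Answer: 7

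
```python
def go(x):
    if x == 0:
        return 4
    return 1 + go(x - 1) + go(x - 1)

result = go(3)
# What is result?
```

go(x) = 1 + 2·go(x-1), go(0)=4. Closed form: (4+1)·2^3 - 1 = 39.

Answer: 39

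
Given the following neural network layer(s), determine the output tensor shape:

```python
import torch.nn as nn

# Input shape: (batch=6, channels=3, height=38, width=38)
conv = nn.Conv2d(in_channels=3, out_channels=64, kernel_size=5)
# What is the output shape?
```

Input: (6, 3, 38, 38) -> Output: (6, 64, 34, 34)

Answer: (6, 64, 34, 34)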